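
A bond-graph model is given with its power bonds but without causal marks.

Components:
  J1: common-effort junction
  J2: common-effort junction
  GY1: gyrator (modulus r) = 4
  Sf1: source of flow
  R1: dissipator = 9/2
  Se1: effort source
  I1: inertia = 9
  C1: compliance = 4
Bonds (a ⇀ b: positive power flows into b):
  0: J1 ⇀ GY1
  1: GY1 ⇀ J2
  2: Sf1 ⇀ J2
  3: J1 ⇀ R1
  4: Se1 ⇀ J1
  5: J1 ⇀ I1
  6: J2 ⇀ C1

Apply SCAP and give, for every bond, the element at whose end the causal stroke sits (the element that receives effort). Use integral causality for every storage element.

β2 stroke at Sf1  (Sf1 (Sf) sets flow on bond)
β4 stroke at J1  (Se1 (Se) sets effort on bond)
β0 stroke at GY1  (0-jn J1 has e-setter on 4)
β3 stroke at R1  (common-e at J1 fixed by 4)
β5 stroke at I1  (0-jn J1 has e-setter on 4)
β1 stroke at GY1  (GY1 both-in/both-out from 0)
β6 stroke at J2  (J2: last free bond brings effort in)

bond 0 →GY1
bond 1 →GY1
bond 2 →Sf1
bond 3 →R1
bond 4 →J1
bond 5 →I1
bond 6 →J2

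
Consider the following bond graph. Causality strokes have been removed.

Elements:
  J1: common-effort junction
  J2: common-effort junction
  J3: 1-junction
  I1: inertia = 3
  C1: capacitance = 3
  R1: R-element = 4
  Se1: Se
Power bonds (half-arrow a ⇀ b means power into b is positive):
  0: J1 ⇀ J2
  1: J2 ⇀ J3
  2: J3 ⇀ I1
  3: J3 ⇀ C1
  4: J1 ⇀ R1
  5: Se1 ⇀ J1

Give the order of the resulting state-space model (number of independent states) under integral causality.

b5 |J1  (source Se1 imposes e)
b0 |J2  (J1: bond 5 brought effort, rest push out)
b4 |R1  (J1: bond 5 brought effort, rest push out)
b1 |J3  (J2 effort already set via bond 0)
b2 |I1  (I1: I, integral causality)
b3 |J3  (common-f at J3 fixed by 2)

2  (C1, I1 all integral)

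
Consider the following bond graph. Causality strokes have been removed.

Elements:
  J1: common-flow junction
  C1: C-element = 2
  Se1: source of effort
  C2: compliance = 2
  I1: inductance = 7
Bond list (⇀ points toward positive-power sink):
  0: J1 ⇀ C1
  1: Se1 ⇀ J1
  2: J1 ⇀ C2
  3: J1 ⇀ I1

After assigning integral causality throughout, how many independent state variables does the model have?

3  (C1, C2, I1 all integral)

β1 stroke→J1  (Se1: effort source, stroke at far end)
β0 stroke→J1  (C1: C, integral causality)
β2 stroke→J1  (C2 outputs effort q/C2)
β3 stroke→I1  (J1: last free bond brings flow in)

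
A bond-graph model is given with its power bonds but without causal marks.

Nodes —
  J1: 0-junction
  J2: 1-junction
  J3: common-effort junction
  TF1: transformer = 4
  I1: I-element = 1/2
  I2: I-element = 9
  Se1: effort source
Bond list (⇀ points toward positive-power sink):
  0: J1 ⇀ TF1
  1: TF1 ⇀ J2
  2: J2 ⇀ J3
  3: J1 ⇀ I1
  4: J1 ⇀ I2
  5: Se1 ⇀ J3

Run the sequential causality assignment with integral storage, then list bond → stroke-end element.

#0 |J1
#1 |TF1
#2 |J2
#3 |I1
#4 |I2
#5 |J3

bond 5 |J3  (source Se1 imposes e)
bond 2 |J2  (common-e at J3 fixed by 5)
bond 1 |TF1  (only one flow-in slot at J2)
bond 0 |J1  (TF TF1: opposite of bond 1)
bond 3 |I1  (0-jn J1 has e-setter on 0)
bond 4 |I2  (J1: bond 0 brought effort, rest push out)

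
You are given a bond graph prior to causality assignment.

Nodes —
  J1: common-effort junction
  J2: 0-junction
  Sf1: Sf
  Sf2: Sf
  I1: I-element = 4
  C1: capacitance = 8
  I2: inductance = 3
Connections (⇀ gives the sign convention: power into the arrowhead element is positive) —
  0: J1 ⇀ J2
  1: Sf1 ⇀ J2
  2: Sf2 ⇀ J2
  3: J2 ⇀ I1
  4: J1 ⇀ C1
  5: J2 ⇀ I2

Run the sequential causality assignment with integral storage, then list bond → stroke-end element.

#1 →Sf1  (Sf1 fixes flow; stroke at Sf1)
#2 →Sf2  (Sf2 fixes flow; stroke at Sf2)
#3 →I1  (I1: I, integral causality)
#4 →J1  (prefer integral on C1)
#0 →J2  (J1: bond 4 brought effort, rest push out)
#5 →I2  (J2 effort already set via bond 0)

b0 stroke→J2
b1 stroke→Sf1
b2 stroke→Sf2
b3 stroke→I1
b4 stroke→J1
b5 stroke→I2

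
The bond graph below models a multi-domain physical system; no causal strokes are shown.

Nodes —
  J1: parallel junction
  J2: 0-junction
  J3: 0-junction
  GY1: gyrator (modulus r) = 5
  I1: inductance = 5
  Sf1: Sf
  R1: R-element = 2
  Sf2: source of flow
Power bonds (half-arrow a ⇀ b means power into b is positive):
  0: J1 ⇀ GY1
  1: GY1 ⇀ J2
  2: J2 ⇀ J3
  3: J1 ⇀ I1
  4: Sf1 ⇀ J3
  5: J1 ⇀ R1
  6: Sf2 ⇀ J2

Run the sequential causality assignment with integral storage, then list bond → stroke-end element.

bond 0 |J1
bond 1 |J2
bond 2 |J3
bond 3 |I1
bond 4 |Sf1
bond 5 |R1
bond 6 |Sf2

bond 4 |Sf1  (Sf1: flow source, stroke at near end)
bond 6 |Sf2  (Sf2: flow source, stroke at near end)
bond 2 |J3  (J3: last free bond brings effort in)
bond 1 |J2  (J2 needs exactly one e-in)
bond 0 |J1  (GY GY1: same side as bond 1)
bond 3 |I1  (J1 effort already set via bond 0)
bond 5 |R1  (J1 effort already set via bond 0)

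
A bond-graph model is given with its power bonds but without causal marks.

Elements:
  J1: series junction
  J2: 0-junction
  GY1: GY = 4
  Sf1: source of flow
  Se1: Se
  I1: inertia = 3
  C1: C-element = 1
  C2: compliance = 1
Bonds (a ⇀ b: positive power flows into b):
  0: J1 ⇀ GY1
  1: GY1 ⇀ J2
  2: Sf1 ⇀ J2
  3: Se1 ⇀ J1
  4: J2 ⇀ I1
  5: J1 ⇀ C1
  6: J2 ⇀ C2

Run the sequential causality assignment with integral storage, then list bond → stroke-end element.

β2 |Sf1  (Sf1: flow source, stroke at near end)
β3 |J1  (Se1: effort source, stroke at far end)
β4 |I1  (I1: I, integral causality)
β5 |J1  (C1: C, integral causality)
β0 |GY1  (J1 needs exactly one f-in)
β1 |GY1  (through GY1, causality inverts; strokes same side of GY1)
β6 |J2  (J2: last free bond brings effort in)

bond 0 stroke at GY1
bond 1 stroke at GY1
bond 2 stroke at Sf1
bond 3 stroke at J1
bond 4 stroke at I1
bond 5 stroke at J1
bond 6 stroke at J2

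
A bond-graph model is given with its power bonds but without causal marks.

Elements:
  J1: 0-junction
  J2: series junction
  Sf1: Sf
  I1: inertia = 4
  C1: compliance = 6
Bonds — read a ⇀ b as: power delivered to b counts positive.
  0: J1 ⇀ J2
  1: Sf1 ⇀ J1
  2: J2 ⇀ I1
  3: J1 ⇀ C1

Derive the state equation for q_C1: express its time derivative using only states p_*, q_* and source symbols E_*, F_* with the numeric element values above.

dq_C1/dt = F_Sf1 - p_I1/4

β1 stroke at Sf1  (Sf1 fixes flow; stroke at Sf1)
β2 stroke at I1  (I1 outputs flow p/I1)
β0 stroke at J2  (J2 flow already set via bond 2)
β3 stroke at J1  (J1: last free bond brings effort in)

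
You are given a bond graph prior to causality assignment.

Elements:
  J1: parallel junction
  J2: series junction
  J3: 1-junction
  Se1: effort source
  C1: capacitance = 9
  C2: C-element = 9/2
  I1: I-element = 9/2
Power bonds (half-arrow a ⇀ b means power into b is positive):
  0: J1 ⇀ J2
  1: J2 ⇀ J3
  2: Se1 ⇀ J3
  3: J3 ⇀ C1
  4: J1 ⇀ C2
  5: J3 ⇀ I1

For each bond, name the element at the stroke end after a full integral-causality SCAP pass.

b2 →J3  (Se1 (Se) sets effort on bond)
b3 →J3  (C1 integral (e out))
b4 →J1  (C2 integral (e out))
b0 →J2  (common-e at J1 fixed by 4)
b1 →J3  (closing 1-jn rule on J2)
b5 →I1  (J3 needs exactly one f-in)

b0 →J2
b1 →J3
b2 →J3
b3 →J3
b4 →J1
b5 →I1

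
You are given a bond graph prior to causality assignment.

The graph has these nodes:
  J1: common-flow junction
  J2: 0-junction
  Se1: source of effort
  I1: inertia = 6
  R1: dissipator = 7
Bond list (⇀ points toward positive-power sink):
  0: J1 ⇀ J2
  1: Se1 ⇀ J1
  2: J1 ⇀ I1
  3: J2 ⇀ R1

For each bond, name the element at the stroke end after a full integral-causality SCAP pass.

β0 →J1
β1 →J1
β2 →I1
β3 →J2

β1 stroke→J1  (Se1: effort source, stroke at far end)
β2 stroke→I1  (I1 outputs flow p/I1)
β0 stroke→J1  (common-f at J1 fixed by 2)
β3 stroke→J2  (J2: last free bond brings effort in)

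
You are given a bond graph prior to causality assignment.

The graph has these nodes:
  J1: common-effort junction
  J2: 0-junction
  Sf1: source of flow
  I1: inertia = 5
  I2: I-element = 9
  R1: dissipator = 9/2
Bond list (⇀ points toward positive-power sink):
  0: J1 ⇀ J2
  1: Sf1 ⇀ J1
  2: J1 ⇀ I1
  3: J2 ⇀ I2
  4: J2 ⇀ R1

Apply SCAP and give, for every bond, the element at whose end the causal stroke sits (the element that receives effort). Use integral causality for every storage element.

#0 |J1
#1 |Sf1
#2 |I1
#3 |I2
#4 |J2

b1 |Sf1  (Sf1 (Sf) sets flow on bond)
b2 |I1  (I1 outputs flow p/I1)
b0 |J1  (J1: last free bond brings effort in)
b3 |I2  (I2 outputs flow p/I2)
b4 |J2  (only one effort-in slot at J2)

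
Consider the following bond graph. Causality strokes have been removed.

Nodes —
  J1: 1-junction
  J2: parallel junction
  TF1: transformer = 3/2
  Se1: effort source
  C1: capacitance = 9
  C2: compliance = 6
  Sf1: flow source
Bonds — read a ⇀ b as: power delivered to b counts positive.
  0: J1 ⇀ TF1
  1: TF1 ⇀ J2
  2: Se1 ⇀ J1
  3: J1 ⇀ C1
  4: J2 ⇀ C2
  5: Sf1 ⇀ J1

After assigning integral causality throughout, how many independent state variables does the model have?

b2 stroke at J1  (Se1 fixes effort; stroke away)
b5 stroke at Sf1  (source Sf1 imposes f)
b0 stroke at J1  (J1 flow already set via bond 5)
b3 stroke at J1  (J1: bond 5 brought flow, rest push out)
b1 stroke at TF1  (TF TF1: opposite of bond 0)
b4 stroke at J2  (closing 0-jn rule on J2)

2  (C1, C2 all integral)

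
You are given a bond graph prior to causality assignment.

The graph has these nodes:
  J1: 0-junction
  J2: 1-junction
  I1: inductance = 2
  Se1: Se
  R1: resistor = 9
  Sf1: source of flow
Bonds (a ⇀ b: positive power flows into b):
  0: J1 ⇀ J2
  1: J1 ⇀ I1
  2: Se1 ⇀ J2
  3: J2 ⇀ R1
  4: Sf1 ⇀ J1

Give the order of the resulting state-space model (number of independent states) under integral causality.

b2 stroke→J2  (source Se1 imposes e)
b4 stroke→Sf1  (source Sf1 imposes f)
b1 stroke→I1  (I1 outputs flow p/I1)
b0 stroke→J1  (J1: last free bond brings effort in)
b3 stroke→J2  (J2: bond 0 brought flow, rest push out)

1  (I1 all integral)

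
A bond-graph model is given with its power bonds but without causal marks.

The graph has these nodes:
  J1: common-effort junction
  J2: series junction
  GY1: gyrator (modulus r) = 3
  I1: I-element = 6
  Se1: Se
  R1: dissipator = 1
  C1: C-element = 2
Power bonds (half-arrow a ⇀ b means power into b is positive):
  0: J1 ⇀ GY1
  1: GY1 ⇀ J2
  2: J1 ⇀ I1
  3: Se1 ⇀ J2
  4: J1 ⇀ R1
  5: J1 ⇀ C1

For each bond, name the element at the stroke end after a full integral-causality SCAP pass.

bond 0 |GY1
bond 1 |GY1
bond 2 |I1
bond 3 |J2
bond 4 |R1
bond 5 |J1

β3 stroke at J2  (Se1 (Se) sets effort on bond)
β1 stroke at GY1  (J2: last free bond brings flow in)
β0 stroke at GY1  (through GY1, causality inverts; strokes same side of GY1)
β2 stroke at I1  (I1 integral (f out))
β5 stroke at J1  (C1 integral (e out))
β4 stroke at R1  (J1: bond 5 brought effort, rest push out)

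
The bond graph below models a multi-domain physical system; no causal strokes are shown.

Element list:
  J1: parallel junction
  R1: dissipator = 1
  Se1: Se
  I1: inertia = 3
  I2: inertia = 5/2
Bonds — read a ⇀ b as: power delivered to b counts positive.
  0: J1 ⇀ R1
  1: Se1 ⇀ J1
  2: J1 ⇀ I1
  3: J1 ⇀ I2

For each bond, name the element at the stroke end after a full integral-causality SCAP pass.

#0 →R1
#1 →J1
#2 →I1
#3 →I2

bond 1 stroke at J1  (Se1 (Se) sets effort on bond)
bond 0 stroke at R1  (common-e at J1 fixed by 1)
bond 2 stroke at I1  (0-jn J1 has e-setter on 1)
bond 3 stroke at I2  (common-e at J1 fixed by 1)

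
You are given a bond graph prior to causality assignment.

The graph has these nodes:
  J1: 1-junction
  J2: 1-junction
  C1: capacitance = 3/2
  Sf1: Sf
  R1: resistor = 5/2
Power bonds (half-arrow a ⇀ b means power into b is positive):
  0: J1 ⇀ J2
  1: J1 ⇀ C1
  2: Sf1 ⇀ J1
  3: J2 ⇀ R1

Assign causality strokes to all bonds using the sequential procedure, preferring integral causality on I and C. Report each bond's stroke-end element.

#0 stroke→J1
#1 stroke→J1
#2 stroke→Sf1
#3 stroke→J2

#2 →Sf1  (source Sf1 imposes f)
#0 →J1  (J1: bond 2 brought flow, rest push out)
#1 →J1  (J1: bond 2 brought flow, rest push out)
#3 →J2  (common-f at J2 fixed by 0)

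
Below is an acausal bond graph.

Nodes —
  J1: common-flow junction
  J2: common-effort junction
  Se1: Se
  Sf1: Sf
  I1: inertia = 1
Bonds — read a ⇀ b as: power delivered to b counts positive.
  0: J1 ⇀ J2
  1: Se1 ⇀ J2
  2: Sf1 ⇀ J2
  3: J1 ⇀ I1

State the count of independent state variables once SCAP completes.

1  (I1 all integral)

bond 1 |J2  (Se1: effort source, stroke at far end)
bond 2 |Sf1  (source Sf1 imposes f)
bond 0 |J1  (common-e at J2 fixed by 1)
bond 3 |I1  (closing 1-jn rule on J1)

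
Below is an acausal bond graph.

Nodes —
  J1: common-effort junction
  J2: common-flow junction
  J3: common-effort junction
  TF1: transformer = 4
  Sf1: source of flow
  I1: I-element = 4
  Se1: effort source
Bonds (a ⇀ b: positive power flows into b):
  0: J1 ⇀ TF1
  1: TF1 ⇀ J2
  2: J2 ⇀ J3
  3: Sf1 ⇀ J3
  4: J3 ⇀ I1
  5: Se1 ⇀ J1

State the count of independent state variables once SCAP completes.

b3 →Sf1  (Sf1 (Sf) sets flow on bond)
b5 →J1  (Se1 (Se) sets effort on bond)
b0 →TF1  (J1 effort already set via bond 5)
b1 →J2  (TF TF1: opposite of bond 0)
b2 →J3  (only one flow-in slot at J2)
b4 →I1  (J3: bond 2 brought effort, rest push out)

1  (I1 all integral)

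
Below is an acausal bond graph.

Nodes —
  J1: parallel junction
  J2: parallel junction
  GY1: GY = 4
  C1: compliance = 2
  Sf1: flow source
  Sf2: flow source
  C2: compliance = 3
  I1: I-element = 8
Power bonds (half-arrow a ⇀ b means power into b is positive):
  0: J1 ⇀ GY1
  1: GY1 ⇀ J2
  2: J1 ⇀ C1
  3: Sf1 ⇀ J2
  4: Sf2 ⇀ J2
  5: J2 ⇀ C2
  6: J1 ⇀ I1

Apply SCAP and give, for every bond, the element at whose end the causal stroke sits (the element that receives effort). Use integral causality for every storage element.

#3 →Sf1  (Sf1 fixes flow; stroke at Sf1)
#4 →Sf2  (Sf2 (Sf) sets flow on bond)
#2 →J1  (prefer integral on C1)
#0 →GY1  (J1: bond 2 brought effort, rest push out)
#6 →I1  (J1 effort already set via bond 2)
#1 →GY1  (GY1 both-in/both-out from 0)
#5 →J2  (only one effort-in slot at J2)

b0 |GY1
b1 |GY1
b2 |J1
b3 |Sf1
b4 |Sf2
b5 |J2
b6 |I1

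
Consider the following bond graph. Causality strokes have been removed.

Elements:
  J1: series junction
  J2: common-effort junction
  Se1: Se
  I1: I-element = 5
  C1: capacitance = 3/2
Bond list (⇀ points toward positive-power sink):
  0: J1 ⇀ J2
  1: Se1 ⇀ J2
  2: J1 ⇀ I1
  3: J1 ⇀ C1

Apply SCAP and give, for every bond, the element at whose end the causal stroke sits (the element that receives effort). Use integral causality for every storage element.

b1 stroke at J2  (Se1: effort source, stroke at far end)
b0 stroke at J1  (common-e at J2 fixed by 1)
b2 stroke at I1  (I1: I, integral causality)
b3 stroke at J1  (1-jn J1 has f-setter on 2)

β0 →J1
β1 →J2
β2 →I1
β3 →J1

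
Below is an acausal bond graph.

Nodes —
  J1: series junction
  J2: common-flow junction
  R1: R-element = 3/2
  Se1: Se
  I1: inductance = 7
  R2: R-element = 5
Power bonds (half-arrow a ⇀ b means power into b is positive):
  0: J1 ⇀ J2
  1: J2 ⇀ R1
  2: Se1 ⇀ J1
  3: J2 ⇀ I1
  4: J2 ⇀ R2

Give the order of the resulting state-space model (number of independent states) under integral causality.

β2 stroke at J1  (Se1 fixes effort; stroke away)
β0 stroke at J2  (J1: last free bond brings flow in)
β3 stroke at I1  (I1 outputs flow p/I1)
β1 stroke at J2  (1-jn J2 has f-setter on 3)
β4 stroke at J2  (1-jn J2 has f-setter on 3)

1  (I1 all integral)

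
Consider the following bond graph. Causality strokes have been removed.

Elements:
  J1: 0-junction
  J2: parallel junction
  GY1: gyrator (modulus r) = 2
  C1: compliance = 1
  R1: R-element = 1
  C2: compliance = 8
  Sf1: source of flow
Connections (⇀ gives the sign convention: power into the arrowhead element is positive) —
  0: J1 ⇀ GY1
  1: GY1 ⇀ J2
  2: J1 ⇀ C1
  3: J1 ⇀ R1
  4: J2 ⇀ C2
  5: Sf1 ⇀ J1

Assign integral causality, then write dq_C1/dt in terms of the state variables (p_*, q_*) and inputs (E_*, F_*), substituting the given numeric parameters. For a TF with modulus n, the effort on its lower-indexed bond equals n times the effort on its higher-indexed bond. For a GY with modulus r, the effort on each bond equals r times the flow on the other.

dq_C1/dt = F_Sf1 - q_C1 - q_C2/16

bond 5 |Sf1  (source Sf1 imposes f)
bond 2 |J1  (C1: C, integral causality)
bond 0 |GY1  (J1 effort already set via bond 2)
bond 3 |R1  (common-e at J1 fixed by 2)
bond 1 |GY1  (GY GY1: same side as bond 0)
bond 4 |J2  (J2 needs exactly one e-in)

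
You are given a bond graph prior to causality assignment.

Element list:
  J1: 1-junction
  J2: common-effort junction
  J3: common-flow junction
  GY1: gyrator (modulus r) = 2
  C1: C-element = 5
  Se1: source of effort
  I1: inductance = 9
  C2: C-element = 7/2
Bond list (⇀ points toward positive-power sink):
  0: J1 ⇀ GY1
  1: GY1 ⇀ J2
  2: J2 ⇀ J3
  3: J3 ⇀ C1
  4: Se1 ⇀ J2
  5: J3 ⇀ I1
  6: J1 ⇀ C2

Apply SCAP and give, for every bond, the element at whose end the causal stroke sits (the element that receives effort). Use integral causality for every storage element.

β4 stroke→J2  (Se1: effort source, stroke at far end)
β1 stroke→GY1  (common-e at J2 fixed by 4)
β2 stroke→J3  (J2 effort already set via bond 4)
β0 stroke→GY1  (GY1: gyrator matches bond 1)
β6 stroke→J1  (1-jn J1 has f-setter on 0)
β3 stroke→J3  (C1 outputs effort q/C1)
β5 stroke→I1  (closing 1-jn rule on J3)

bond 0 →GY1
bond 1 →GY1
bond 2 →J3
bond 3 →J3
bond 4 →J2
bond 5 →I1
bond 6 →J1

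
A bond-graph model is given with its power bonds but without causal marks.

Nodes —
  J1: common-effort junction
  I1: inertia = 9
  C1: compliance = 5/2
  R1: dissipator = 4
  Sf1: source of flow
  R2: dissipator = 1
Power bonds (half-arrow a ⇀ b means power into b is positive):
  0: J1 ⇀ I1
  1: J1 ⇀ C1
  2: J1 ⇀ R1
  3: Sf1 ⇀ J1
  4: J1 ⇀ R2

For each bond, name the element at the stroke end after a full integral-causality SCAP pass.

β0 →I1
β1 →J1
β2 →R1
β3 →Sf1
β4 →R2

#3 →Sf1  (Sf1 fixes flow; stroke at Sf1)
#0 →I1  (I1 outputs flow p/I1)
#1 →J1  (C1: C, integral causality)
#2 →R1  (0-jn J1 has e-setter on 1)
#4 →R2  (J1: bond 1 brought effort, rest push out)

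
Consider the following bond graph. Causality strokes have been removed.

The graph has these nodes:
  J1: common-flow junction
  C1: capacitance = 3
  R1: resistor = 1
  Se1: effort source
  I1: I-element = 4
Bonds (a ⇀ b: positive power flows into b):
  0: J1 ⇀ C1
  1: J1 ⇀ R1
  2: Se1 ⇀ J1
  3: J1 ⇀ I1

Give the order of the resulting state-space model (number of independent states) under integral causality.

#2 |J1  (Se1 (Se) sets effort on bond)
#0 |J1  (C1 outputs effort q/C1)
#3 |I1  (I1 integral (f out))
#1 |J1  (common-f at J1 fixed by 3)

2  (C1, I1 all integral)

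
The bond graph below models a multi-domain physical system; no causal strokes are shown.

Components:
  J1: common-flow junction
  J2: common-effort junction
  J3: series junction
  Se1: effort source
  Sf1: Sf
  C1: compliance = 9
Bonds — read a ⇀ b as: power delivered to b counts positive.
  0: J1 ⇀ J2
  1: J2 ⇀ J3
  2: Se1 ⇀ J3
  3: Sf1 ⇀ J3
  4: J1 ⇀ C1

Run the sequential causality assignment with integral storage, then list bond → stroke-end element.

β0 →J2
β1 →J3
β2 →J3
β3 →Sf1
β4 →J1

β2 stroke at J3  (Se1 (Se) sets effort on bond)
β3 stroke at Sf1  (Sf1 fixes flow; stroke at Sf1)
β1 stroke at J3  (J3 flow already set via bond 3)
β0 stroke at J2  (J2 needs exactly one e-in)
β4 stroke at J1  (J1: bond 0 brought flow, rest push out)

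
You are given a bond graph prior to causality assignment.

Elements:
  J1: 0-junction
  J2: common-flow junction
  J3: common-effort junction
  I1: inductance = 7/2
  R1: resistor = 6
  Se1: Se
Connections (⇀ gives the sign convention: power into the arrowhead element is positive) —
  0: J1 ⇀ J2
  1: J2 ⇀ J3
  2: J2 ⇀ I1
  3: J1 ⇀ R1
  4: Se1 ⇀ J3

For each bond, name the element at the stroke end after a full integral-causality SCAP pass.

b4 stroke at J3  (Se1 fixes effort; stroke away)
b1 stroke at J2  (0-jn J3 has e-setter on 4)
b2 stroke at I1  (I1: I, integral causality)
b0 stroke at J2  (1-jn J2 has f-setter on 2)
b3 stroke at J1  (closing 0-jn rule on J1)

β0 |J2
β1 |J2
β2 |I1
β3 |J1
β4 |J3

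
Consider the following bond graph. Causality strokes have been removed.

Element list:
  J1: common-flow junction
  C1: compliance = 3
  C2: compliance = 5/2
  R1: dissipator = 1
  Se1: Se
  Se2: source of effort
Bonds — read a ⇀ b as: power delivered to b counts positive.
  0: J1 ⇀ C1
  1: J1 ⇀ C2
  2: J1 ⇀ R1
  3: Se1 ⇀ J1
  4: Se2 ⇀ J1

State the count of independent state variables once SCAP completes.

b3 stroke→J1  (Se1 fixes effort; stroke away)
b4 stroke→J1  (source Se2 imposes e)
b0 stroke→J1  (C1 outputs effort q/C1)
b1 stroke→J1  (C2 outputs effort q/C2)
b2 stroke→R1  (J1: last free bond brings flow in)

2  (C1, C2 all integral)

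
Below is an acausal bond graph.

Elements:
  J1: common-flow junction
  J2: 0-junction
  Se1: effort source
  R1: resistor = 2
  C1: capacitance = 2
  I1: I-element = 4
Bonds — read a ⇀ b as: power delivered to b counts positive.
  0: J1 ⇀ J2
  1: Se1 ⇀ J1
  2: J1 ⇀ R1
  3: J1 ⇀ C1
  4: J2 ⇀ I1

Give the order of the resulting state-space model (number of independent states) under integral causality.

b1 →J1  (Se1 fixes effort; stroke away)
b3 →J1  (C1: C, integral causality)
b4 →I1  (prefer integral on I1)
b0 →J2  (J2 needs exactly one e-in)
b2 →J1  (J1: bond 0 brought flow, rest push out)

2  (C1, I1 all integral)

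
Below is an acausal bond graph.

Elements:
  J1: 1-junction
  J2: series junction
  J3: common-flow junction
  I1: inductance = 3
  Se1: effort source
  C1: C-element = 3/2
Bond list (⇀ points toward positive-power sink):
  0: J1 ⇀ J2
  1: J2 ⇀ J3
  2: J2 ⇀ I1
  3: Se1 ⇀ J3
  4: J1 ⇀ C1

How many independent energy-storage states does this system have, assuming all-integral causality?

b3 stroke→J3  (Se1 (Se) sets effort on bond)
b1 stroke→J2  (J3: last free bond brings flow in)
b2 stroke→I1  (I1: I, integral causality)
b0 stroke→J2  (J2: bond 2 brought flow, rest push out)
b4 stroke→J1  (1-jn J1 has f-setter on 0)

2  (C1, I1 all integral)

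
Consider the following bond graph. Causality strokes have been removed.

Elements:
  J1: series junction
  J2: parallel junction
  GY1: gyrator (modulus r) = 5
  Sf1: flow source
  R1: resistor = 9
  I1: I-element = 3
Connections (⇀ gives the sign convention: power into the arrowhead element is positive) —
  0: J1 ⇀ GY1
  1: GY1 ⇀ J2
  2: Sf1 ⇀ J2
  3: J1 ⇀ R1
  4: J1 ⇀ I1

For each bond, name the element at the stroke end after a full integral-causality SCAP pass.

β2 |Sf1  (Sf1 fixes flow; stroke at Sf1)
β1 |J2  (closing 0-jn rule on J2)
β0 |J1  (through GY1, causality inverts; strokes same side of GY1)
β4 |I1  (prefer integral on I1)
β3 |J1  (J1 flow already set via bond 4)

β0 stroke at J1
β1 stroke at J2
β2 stroke at Sf1
β3 stroke at J1
β4 stroke at I1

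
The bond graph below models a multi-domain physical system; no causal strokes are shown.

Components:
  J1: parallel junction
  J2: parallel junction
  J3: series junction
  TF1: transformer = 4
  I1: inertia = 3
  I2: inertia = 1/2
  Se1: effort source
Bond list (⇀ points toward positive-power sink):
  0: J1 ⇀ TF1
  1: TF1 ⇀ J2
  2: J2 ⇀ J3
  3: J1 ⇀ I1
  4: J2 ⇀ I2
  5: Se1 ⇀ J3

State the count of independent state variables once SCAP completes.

2  (I1, I2 all integral)

b5 stroke→J3  (Se1 (Se) sets effort on bond)
b2 stroke→J2  (closing 1-jn rule on J3)
b1 stroke→TF1  (common-e at J2 fixed by 2)
b4 stroke→I2  (J2 effort already set via bond 2)
b0 stroke→J1  (through TF1, causality passes straight; one stroke at TF1)
b3 stroke→I1  (J1 effort already set via bond 0)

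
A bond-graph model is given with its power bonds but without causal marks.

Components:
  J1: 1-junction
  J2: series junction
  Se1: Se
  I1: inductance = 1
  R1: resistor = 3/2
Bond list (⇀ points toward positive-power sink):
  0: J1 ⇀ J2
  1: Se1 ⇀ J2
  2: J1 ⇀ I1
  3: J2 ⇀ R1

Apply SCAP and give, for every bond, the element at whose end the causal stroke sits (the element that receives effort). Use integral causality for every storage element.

bond 1 →J2  (Se1: effort source, stroke at far end)
bond 2 →I1  (prefer integral on I1)
bond 0 →J1  (common-f at J1 fixed by 2)
bond 3 →J2  (1-jn J2 has f-setter on 0)

#0 stroke at J1
#1 stroke at J2
#2 stroke at I1
#3 stroke at J2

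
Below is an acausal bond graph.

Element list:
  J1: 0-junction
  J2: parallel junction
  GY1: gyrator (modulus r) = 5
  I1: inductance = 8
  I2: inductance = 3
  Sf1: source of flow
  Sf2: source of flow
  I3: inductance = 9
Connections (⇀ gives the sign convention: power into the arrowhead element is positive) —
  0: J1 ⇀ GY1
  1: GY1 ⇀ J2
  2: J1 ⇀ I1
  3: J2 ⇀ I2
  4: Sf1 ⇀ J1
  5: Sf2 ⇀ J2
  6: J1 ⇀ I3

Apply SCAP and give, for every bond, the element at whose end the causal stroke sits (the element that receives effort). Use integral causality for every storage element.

bond 4 stroke at Sf1  (Sf1 fixes flow; stroke at Sf1)
bond 5 stroke at Sf2  (source Sf2 imposes f)
bond 2 stroke at I1  (prefer integral on I1)
bond 3 stroke at I2  (I2: I, integral causality)
bond 1 stroke at J2  (J2 needs exactly one e-in)
bond 0 stroke at J1  (GY1 both-in/both-out from 1)
bond 6 stroke at I3  (J1 effort already set via bond 0)

b0 →J1
b1 →J2
b2 →I1
b3 →I2
b4 →Sf1
b5 →Sf2
b6 →I3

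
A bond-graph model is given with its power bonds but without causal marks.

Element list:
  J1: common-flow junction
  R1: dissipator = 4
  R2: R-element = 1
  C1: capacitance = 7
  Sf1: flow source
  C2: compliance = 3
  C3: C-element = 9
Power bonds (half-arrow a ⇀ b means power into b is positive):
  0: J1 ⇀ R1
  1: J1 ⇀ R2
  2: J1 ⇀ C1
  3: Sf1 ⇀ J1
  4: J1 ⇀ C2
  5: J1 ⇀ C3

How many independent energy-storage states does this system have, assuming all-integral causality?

b3 stroke→Sf1  (source Sf1 imposes f)
b0 stroke→J1  (J1 flow already set via bond 3)
b1 stroke→J1  (J1: bond 3 brought flow, rest push out)
b2 stroke→J1  (1-jn J1 has f-setter on 3)
b4 stroke→J1  (common-f at J1 fixed by 3)
b5 stroke→J1  (common-f at J1 fixed by 3)

3  (C1, C2, C3 all integral)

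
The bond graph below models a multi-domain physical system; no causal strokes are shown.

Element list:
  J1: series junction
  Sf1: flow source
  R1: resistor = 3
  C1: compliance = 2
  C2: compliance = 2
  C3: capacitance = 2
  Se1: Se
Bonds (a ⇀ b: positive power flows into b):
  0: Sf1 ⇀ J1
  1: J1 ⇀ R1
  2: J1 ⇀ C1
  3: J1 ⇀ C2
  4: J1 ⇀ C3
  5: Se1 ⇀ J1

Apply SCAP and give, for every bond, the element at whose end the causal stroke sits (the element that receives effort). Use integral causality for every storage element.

#0 stroke at Sf1  (Sf1: flow source, stroke at near end)
#5 stroke at J1  (Se1 fixes effort; stroke away)
#1 stroke at J1  (J1: bond 0 brought flow, rest push out)
#2 stroke at J1  (J1 flow already set via bond 0)
#3 stroke at J1  (J1: bond 0 brought flow, rest push out)
#4 stroke at J1  (1-jn J1 has f-setter on 0)

β0 stroke at Sf1
β1 stroke at J1
β2 stroke at J1
β3 stroke at J1
β4 stroke at J1
β5 stroke at J1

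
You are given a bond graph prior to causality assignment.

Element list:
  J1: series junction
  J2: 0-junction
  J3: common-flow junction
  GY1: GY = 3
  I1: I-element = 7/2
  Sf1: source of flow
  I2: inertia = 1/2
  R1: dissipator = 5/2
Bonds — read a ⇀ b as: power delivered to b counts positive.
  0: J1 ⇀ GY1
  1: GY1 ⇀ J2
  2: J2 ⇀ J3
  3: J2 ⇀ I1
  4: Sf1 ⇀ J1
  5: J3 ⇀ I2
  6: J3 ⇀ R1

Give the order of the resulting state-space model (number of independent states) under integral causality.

bond 4 stroke→Sf1  (source Sf1 imposes f)
bond 0 stroke→J1  (J1: bond 4 brought flow, rest push out)
bond 1 stroke→J2  (through GY1, causality inverts; strokes same side of GY1)
bond 2 stroke→J3  (common-e at J2 fixed by 1)
bond 3 stroke→I1  (common-e at J2 fixed by 1)
bond 5 stroke→I2  (I2: I, integral causality)
bond 6 stroke→J3  (J3: bond 5 brought flow, rest push out)

2  (I1, I2 all integral)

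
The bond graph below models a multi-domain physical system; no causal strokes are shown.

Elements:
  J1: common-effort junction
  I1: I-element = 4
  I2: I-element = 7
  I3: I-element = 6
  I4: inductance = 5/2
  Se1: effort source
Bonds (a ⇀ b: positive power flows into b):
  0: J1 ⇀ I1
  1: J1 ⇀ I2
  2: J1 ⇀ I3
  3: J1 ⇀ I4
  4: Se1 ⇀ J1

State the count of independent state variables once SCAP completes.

b4 →J1  (Se1 (Se) sets effort on bond)
b0 →I1  (common-e at J1 fixed by 4)
b1 →I2  (J1: bond 4 brought effort, rest push out)
b2 →I3  (J1: bond 4 brought effort, rest push out)
b3 →I4  (J1 effort already set via bond 4)

4  (I1, I2, I3, I4 all integral)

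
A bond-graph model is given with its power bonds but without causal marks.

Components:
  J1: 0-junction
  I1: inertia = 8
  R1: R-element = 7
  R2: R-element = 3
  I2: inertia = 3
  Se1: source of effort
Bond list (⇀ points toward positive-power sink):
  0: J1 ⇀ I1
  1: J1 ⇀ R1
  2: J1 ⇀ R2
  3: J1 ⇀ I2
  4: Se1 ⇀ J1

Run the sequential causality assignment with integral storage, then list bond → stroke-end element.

b0 stroke at I1
b1 stroke at R1
b2 stroke at R2
b3 stroke at I2
b4 stroke at J1

#4 stroke→J1  (Se1: effort source, stroke at far end)
#0 stroke→I1  (common-e at J1 fixed by 4)
#1 stroke→R1  (J1 effort already set via bond 4)
#2 stroke→R2  (J1: bond 4 brought effort, rest push out)
#3 stroke→I2  (common-e at J1 fixed by 4)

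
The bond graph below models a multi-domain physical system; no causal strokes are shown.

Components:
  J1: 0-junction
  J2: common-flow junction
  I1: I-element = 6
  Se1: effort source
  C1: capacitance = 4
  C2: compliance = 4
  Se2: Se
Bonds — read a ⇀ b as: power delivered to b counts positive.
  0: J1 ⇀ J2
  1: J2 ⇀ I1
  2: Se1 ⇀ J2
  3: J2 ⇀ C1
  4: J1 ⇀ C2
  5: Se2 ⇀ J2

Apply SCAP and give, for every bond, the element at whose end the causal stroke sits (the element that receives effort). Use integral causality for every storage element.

#2 →J2  (Se1 fixes effort; stroke away)
#5 →J2  (Se2 (Se) sets effort on bond)
#1 →I1  (I1: I, integral causality)
#0 →J2  (J2: bond 1 brought flow, rest push out)
#3 →J2  (J2: bond 1 brought flow, rest push out)
#4 →J1  (J1 needs exactly one e-in)

#0 stroke at J2
#1 stroke at I1
#2 stroke at J2
#3 stroke at J2
#4 stroke at J1
#5 stroke at J2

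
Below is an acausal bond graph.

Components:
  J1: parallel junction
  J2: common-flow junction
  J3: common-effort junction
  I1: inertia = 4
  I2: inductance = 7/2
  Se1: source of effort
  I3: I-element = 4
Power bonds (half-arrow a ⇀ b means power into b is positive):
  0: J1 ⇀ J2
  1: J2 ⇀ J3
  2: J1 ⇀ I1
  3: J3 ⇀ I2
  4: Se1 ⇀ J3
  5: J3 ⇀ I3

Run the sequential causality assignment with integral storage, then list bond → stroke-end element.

β4 stroke at J3  (Se1 fixes effort; stroke away)
β1 stroke at J2  (J3: bond 4 brought effort, rest push out)
β3 stroke at I2  (0-jn J3 has e-setter on 4)
β5 stroke at I3  (0-jn J3 has e-setter on 4)
β0 stroke at J1  (J2 needs exactly one f-in)
β2 stroke at I1  (J1 effort already set via bond 0)

β0 →J1
β1 →J2
β2 →I1
β3 →I2
β4 →J3
β5 →I3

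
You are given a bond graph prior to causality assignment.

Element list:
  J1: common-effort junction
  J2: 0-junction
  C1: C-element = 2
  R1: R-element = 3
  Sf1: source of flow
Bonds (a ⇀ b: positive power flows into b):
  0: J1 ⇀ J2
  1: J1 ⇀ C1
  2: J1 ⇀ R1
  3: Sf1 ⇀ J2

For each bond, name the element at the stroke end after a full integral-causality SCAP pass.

#0 stroke→J2
#1 stroke→J1
#2 stroke→R1
#3 stroke→Sf1

b3 stroke→Sf1  (Sf1 (Sf) sets flow on bond)
b0 stroke→J2  (J2: last free bond brings effort in)
b1 stroke→J1  (prefer integral on C1)
b2 stroke→R1  (J1 effort already set via bond 1)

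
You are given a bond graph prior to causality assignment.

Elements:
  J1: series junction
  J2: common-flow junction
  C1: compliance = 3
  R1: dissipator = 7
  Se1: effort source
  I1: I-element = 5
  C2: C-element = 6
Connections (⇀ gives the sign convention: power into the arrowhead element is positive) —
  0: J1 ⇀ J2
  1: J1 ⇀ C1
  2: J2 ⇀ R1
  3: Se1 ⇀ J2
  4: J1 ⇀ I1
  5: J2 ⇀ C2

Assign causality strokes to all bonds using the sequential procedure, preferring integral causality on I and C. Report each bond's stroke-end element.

#3 |J2  (source Se1 imposes e)
#1 |J1  (C1 integral (e out))
#4 |I1  (prefer integral on I1)
#0 |J1  (J1: bond 4 brought flow, rest push out)
#2 |J2  (J2: bond 0 brought flow, rest push out)
#5 |J2  (common-f at J2 fixed by 0)

β0 stroke→J1
β1 stroke→J1
β2 stroke→J2
β3 stroke→J2
β4 stroke→I1
β5 stroke→J2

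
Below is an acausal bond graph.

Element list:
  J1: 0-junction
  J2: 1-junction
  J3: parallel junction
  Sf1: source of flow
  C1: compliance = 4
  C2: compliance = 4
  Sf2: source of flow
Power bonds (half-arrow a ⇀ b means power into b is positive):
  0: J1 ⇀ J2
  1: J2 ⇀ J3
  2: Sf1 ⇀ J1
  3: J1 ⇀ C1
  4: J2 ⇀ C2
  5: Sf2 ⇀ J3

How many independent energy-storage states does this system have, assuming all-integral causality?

b2 |Sf1  (Sf1: flow source, stroke at near end)
b5 |Sf2  (Sf2 (Sf) sets flow on bond)
b1 |J3  (J3: last free bond brings effort in)
b0 |J2  (common-f at J2 fixed by 1)
b4 |J2  (common-f at J2 fixed by 1)
b3 |J1  (closing 0-jn rule on J1)

2  (C1, C2 all integral)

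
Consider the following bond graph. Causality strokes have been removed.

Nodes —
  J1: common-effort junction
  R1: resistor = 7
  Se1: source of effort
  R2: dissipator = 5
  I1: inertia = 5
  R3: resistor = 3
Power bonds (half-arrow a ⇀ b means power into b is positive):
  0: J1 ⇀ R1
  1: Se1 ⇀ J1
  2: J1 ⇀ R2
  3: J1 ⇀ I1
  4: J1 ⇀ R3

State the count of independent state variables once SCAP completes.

1  (I1 all integral)

bond 1 |J1  (Se1 fixes effort; stroke away)
bond 0 |R1  (0-jn J1 has e-setter on 1)
bond 2 |R2  (J1: bond 1 brought effort, rest push out)
bond 3 |I1  (common-e at J1 fixed by 1)
bond 4 |R3  (common-e at J1 fixed by 1)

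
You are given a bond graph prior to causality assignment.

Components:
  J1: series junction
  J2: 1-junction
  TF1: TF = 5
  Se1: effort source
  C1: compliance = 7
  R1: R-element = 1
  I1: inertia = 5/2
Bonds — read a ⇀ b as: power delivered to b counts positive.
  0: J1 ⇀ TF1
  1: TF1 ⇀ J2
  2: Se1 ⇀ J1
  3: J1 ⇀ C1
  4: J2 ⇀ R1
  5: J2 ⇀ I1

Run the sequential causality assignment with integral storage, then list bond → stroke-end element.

b2 |J1  (Se1: effort source, stroke at far end)
b3 |J1  (prefer integral on C1)
b0 |TF1  (only one flow-in slot at J1)
b1 |J2  (through TF1, causality passes straight; one stroke at TF1)
b5 |I1  (prefer integral on I1)
b4 |J2  (J2 flow already set via bond 5)

#0 |TF1
#1 |J2
#2 |J1
#3 |J1
#4 |J2
#5 |I1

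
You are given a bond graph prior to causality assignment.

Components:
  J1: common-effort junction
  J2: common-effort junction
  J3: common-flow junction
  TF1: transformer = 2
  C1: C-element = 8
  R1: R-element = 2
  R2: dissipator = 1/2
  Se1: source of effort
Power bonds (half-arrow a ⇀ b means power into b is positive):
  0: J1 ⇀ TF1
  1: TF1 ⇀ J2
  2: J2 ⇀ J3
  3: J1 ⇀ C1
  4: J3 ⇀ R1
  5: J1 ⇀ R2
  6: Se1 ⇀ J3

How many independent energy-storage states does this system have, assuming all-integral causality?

1  (C1 all integral)

bond 6 |J3  (Se1 (Se) sets effort on bond)
bond 3 |J1  (prefer integral on C1)
bond 0 |TF1  (0-jn J1 has e-setter on 3)
bond 5 |R2  (J1: bond 3 brought effort, rest push out)
bond 1 |J2  (TF1: transformer flips bond 0)
bond 2 |J3  (0-jn J2 has e-setter on 1)
bond 4 |R1  (closing 1-jn rule on J3)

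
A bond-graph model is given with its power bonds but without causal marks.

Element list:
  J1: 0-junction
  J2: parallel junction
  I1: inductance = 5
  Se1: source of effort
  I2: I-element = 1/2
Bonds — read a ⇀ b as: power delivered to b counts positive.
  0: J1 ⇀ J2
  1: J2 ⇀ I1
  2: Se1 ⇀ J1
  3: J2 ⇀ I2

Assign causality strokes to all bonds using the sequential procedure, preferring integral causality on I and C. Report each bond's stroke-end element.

b0 |J2
b1 |I1
b2 |J1
b3 |I2

β2 |J1  (Se1: effort source, stroke at far end)
β0 |J2  (J1: bond 2 brought effort, rest push out)
β1 |I1  (0-jn J2 has e-setter on 0)
β3 |I2  (common-e at J2 fixed by 0)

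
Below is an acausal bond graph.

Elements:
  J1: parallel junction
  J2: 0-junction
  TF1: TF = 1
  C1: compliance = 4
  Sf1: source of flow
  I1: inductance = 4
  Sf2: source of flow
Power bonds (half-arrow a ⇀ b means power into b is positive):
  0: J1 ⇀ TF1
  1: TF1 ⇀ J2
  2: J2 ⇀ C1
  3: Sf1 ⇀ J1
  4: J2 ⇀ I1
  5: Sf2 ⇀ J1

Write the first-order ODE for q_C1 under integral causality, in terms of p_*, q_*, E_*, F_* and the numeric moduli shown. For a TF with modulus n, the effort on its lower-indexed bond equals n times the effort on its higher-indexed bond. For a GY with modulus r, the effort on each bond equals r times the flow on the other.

dq_C1/dt = F_Sf1 + F_Sf2 - p_I1/4

bond 3 stroke→Sf1  (Sf1 fixes flow; stroke at Sf1)
bond 5 stroke→Sf2  (Sf2 (Sf) sets flow on bond)
bond 0 stroke→J1  (J1: last free bond brings effort in)
bond 1 stroke→TF1  (through TF1, causality passes straight; one stroke at TF1)
bond 2 stroke→J2  (C1: C, integral causality)
bond 4 stroke→I1  (common-e at J2 fixed by 2)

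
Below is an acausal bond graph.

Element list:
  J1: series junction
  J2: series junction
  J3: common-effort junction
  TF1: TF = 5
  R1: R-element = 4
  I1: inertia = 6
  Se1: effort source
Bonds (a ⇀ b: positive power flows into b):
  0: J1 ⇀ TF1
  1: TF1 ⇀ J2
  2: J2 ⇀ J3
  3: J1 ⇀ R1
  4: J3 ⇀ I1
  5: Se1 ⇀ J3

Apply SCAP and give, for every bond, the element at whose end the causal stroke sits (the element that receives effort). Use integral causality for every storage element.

b0 stroke at J1
b1 stroke at TF1
b2 stroke at J2
b3 stroke at R1
b4 stroke at I1
b5 stroke at J3

β5 stroke→J3  (Se1 (Se) sets effort on bond)
β2 stroke→J2  (J3 effort already set via bond 5)
β4 stroke→I1  (common-e at J3 fixed by 5)
β1 stroke→TF1  (J2: last free bond brings flow in)
β0 stroke→J1  (TF1: transformer flips bond 1)
β3 stroke→R1  (closing 1-jn rule on J1)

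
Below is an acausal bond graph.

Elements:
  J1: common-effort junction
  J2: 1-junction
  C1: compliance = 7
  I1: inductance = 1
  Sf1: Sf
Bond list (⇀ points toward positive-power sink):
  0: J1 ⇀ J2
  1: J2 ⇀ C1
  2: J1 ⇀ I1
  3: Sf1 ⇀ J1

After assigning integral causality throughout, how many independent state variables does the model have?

2  (C1, I1 all integral)

bond 3 |Sf1  (Sf1 fixes flow; stroke at Sf1)
bond 1 |J2  (C1 outputs effort q/C1)
bond 0 |J1  (only one flow-in slot at J2)
bond 2 |I1  (common-e at J1 fixed by 0)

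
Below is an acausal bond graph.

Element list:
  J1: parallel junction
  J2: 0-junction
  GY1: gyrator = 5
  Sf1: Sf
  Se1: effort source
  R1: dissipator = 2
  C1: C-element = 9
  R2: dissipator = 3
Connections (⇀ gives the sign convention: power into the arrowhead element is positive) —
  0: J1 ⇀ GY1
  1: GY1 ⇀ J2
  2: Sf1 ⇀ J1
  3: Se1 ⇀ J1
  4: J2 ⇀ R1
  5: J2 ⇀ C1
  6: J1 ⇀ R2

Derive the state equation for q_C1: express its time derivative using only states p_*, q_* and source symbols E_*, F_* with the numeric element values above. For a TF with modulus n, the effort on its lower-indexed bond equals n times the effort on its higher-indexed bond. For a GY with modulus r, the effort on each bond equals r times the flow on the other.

dq_C1/dt = E_Se1/5 - q_C1/18

b2 stroke→Sf1  (Sf1 (Sf) sets flow on bond)
b3 stroke→J1  (Se1 fixes effort; stroke away)
b0 stroke→GY1  (common-e at J1 fixed by 3)
b6 stroke→R2  (0-jn J1 has e-setter on 3)
b1 stroke→GY1  (through GY1, causality inverts; strokes same side of GY1)
b5 stroke→J2  (C1 outputs effort q/C1)
b4 stroke→R1  (J2: bond 5 brought effort, rest push out)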